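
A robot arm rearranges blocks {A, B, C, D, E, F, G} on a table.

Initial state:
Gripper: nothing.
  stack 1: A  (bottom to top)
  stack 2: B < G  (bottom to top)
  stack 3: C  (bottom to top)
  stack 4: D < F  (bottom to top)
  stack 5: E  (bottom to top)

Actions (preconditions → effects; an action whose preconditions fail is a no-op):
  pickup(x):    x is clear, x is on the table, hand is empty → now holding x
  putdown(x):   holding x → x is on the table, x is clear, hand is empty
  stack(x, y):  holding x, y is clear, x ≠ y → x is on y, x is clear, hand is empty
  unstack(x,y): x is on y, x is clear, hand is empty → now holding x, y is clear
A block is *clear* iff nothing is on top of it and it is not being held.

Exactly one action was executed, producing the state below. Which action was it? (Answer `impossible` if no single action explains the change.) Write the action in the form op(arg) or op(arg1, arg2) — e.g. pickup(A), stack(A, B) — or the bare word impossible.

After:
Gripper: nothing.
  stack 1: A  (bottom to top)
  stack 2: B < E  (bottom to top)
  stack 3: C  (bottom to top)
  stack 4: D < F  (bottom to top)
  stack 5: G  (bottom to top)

target: towers=[A; B/E; C; D/F; G] holding=-
     unstack(F, D) → towers=[A; B/G; C; D; E] holding=F
     unstack(G, B) → towers=[A; B; C; D/F; E] holding=G
         pickup(A) → towers=[B/G; C; D/F; E] holding=A
         pickup(E) → towers=[A; B/G; C; D/F] holding=E
         pickup(C) → towers=[A; B/G; D/F; E] holding=C
none of the 5 applicable actions match → impossible

impossible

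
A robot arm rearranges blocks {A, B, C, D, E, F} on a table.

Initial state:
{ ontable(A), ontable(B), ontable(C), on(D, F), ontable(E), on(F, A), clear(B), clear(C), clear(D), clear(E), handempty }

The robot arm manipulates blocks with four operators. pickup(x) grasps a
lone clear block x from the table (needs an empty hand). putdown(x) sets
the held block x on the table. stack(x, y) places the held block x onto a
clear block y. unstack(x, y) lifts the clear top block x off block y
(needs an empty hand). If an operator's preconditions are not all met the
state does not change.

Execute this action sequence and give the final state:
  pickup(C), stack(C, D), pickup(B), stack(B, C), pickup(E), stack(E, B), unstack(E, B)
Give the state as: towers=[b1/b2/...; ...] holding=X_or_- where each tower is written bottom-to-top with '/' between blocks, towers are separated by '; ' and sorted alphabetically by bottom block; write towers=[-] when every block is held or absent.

step 1 (pickup(C)): towers=[A/F/D; B; E] holding=C
step 2 (stack(C, D)): towers=[A/F/D/C; B; E] holding=-
step 3 (pickup(B)): towers=[A/F/D/C; E] holding=B
step 4 (stack(B, C)): towers=[A/F/D/C/B; E] holding=-
step 5 (pickup(E)): towers=[A/F/D/C/B] holding=E
step 6 (stack(E, B)): towers=[A/F/D/C/B/E] holding=-
step 7 (unstack(E, B)): towers=[A/F/D/C/B] holding=E

towers=[A/F/D/C/B] holding=E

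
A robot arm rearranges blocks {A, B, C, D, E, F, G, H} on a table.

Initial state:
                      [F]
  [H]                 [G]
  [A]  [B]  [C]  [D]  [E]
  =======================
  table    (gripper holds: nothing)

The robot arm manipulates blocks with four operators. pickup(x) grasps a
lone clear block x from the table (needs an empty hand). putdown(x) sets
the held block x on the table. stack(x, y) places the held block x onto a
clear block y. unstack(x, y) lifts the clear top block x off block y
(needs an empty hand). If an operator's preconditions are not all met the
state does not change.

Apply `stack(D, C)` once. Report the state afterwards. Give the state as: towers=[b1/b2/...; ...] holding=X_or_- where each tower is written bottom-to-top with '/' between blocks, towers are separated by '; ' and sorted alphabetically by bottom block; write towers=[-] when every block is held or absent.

towers=[A/H; B; C; D; E/G/F] holding=-

before: towers=[A/H; B; C; D; E/G/F] holding=-
pre[stack(D, C)]: holding(D) ✗, clear(C) ✓, D≠C ✓
holding(D) unmet → stack(D, C) is a no-op
after:  towers=[A/H; B; C; D; E/G/F] holding=-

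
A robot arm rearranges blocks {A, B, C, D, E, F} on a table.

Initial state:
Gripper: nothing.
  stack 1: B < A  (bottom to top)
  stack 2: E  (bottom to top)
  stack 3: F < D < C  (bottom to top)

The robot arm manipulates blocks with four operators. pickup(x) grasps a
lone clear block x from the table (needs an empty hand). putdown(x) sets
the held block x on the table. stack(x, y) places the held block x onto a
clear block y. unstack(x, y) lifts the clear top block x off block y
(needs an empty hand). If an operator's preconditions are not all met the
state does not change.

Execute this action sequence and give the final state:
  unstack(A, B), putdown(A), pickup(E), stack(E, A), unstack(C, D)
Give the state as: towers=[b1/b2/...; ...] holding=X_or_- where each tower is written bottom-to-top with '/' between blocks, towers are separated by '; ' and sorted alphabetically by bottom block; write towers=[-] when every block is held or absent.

towers=[A/E; B; F/D] holding=C

step 1 (unstack(A, B)): towers=[B; E; F/D/C] holding=A
step 2 (putdown(A)): towers=[A; B; E; F/D/C] holding=-
step 3 (pickup(E)): towers=[A; B; F/D/C] holding=E
step 4 (stack(E, A)): towers=[A/E; B; F/D/C] holding=-
step 5 (unstack(C, D)): towers=[A/E; B; F/D] holding=C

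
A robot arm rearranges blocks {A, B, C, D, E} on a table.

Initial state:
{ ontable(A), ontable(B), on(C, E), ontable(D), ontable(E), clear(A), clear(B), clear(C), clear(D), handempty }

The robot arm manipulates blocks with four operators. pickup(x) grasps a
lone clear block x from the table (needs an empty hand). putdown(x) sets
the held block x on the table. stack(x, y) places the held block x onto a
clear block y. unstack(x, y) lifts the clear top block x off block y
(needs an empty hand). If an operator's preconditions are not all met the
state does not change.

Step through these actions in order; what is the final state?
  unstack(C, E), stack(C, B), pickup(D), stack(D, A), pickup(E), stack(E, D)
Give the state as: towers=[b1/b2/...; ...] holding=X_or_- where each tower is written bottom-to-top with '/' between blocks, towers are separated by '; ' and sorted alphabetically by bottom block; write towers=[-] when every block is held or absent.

step 1 (unstack(C, E)): towers=[A; B; D; E] holding=C
step 2 (stack(C, B)): towers=[A; B/C; D; E] holding=-
step 3 (pickup(D)): towers=[A; B/C; E] holding=D
step 4 (stack(D, A)): towers=[A/D; B/C; E] holding=-
step 5 (pickup(E)): towers=[A/D; B/C] holding=E
step 6 (stack(E, D)): towers=[A/D/E; B/C] holding=-

towers=[A/D/E; B/C] holding=-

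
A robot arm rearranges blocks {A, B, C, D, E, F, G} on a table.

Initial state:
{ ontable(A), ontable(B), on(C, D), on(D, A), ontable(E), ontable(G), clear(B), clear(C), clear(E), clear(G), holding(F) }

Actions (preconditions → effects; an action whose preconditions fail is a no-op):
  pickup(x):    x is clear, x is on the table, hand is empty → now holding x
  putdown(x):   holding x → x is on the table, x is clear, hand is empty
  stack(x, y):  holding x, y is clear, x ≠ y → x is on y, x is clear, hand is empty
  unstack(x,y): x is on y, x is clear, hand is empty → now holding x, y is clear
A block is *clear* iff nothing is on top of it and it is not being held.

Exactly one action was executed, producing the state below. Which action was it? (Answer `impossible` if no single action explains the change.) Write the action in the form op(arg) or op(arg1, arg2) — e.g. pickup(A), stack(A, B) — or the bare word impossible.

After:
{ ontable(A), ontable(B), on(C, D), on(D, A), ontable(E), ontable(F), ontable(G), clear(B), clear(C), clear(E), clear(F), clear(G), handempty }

target: towers=[A/D/C; B; E; F; G] holding=-
        putdown(F) → towers=[A/D/C; B; E; F; G] holding=-  ← match
       stack(F, B) → towers=[A/D/C; B/F; E; G] holding=-
       stack(F, G) → towers=[A/D/C; B; E; G/F] holding=-
       stack(F, E) → towers=[A/D/C; B; E/F; G] holding=-
       stack(F, C) → towers=[A/D/C/F; B; E; G] holding=-

putdown(F)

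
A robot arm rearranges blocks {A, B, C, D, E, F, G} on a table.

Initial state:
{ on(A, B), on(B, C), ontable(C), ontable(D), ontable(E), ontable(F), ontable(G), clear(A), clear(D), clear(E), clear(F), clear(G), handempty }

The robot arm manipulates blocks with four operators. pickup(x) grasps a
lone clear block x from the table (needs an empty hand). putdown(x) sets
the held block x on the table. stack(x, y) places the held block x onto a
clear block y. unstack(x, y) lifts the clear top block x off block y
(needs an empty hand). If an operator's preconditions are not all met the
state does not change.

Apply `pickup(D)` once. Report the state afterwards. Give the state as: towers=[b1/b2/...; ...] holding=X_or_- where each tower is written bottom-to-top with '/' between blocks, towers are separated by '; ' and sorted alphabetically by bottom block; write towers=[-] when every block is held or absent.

before: towers=[C/B/A; D; E; F; G] holding=-
pre[pickup(D)]: clear(D) ok, ontable(D) ok, handempty ok
all met → apply pickup(D)
after:  towers=[C/B/A; E; F; G] holding=D

towers=[C/B/A; E; F; G] holding=D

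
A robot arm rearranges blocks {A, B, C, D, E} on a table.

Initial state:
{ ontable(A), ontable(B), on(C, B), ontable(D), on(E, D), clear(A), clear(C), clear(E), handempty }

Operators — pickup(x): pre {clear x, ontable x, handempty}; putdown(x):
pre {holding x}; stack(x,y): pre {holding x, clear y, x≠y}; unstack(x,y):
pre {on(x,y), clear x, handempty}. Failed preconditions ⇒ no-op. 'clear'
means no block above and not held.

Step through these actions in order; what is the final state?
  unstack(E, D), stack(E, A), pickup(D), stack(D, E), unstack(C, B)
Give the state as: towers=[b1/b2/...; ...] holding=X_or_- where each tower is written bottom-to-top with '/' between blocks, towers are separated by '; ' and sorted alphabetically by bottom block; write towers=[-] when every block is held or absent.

towers=[A/E/D; B] holding=C

step 1 (unstack(E, D)): towers=[A; B/C; D] holding=E
step 2 (stack(E, A)): towers=[A/E; B/C; D] holding=-
step 3 (pickup(D)): towers=[A/E; B/C] holding=D
step 4 (stack(D, E)): towers=[A/E/D; B/C] holding=-
step 5 (unstack(C, B)): towers=[A/E/D; B] holding=C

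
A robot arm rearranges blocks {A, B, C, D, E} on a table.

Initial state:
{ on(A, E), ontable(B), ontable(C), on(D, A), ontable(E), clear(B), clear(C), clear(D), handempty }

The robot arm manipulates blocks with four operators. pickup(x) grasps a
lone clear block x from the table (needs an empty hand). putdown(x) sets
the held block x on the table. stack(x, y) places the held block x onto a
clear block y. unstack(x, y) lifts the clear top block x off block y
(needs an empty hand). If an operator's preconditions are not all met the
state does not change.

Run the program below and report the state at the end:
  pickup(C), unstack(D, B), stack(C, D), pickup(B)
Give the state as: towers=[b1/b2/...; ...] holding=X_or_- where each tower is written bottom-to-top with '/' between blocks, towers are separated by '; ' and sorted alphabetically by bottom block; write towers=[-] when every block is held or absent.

towers=[E/A/D/C] holding=B

step 1 (pickup(C)): towers=[B; E/A/D] holding=C
step 2 (unstack(D, B)) [no-op]: towers=[B; E/A/D] holding=C
step 3 (stack(C, D)): towers=[B; E/A/D/C] holding=-
step 4 (pickup(B)): towers=[E/A/D/C] holding=B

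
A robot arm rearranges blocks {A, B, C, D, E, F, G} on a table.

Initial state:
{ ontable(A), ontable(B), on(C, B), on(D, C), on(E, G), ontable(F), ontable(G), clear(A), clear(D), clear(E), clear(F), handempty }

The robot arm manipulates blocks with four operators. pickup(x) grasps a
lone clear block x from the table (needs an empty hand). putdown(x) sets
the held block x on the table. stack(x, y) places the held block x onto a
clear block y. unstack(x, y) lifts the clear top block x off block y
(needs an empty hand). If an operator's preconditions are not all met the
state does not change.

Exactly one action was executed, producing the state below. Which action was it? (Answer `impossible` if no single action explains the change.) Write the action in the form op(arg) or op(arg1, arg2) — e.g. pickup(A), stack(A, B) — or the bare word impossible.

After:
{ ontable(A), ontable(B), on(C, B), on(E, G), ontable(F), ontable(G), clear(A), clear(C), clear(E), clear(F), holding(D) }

target: towers=[A; B/C; F; G/E] holding=D
         pickup(F) → towers=[A; B/C/D; G/E] holding=F
     unstack(D, C) → towers=[A; B/C; F; G/E] holding=D  ← match
         pickup(A) → towers=[B/C/D; F; G/E] holding=A
     unstack(E, G) → towers=[A; B/C/D; F; G] holding=E

unstack(D, C)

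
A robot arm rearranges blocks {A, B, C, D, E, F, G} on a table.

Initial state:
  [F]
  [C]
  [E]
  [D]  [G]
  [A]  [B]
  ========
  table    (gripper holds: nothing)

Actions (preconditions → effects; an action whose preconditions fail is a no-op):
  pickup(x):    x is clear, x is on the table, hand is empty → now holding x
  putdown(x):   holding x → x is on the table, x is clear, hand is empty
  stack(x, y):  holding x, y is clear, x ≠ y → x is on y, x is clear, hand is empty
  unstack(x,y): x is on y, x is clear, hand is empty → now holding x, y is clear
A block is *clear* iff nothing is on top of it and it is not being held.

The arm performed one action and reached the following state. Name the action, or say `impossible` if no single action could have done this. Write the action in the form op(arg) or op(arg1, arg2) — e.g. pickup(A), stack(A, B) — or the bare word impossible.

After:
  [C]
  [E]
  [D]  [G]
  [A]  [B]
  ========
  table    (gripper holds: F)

unstack(F, C)

target: towers=[A/D/E/C; B/G] holding=F
     unstack(F, C) → towers=[A/D/E/C; B/G] holding=F  ← match
     unstack(G, B) → towers=[A/D/E/C/F; B] holding=G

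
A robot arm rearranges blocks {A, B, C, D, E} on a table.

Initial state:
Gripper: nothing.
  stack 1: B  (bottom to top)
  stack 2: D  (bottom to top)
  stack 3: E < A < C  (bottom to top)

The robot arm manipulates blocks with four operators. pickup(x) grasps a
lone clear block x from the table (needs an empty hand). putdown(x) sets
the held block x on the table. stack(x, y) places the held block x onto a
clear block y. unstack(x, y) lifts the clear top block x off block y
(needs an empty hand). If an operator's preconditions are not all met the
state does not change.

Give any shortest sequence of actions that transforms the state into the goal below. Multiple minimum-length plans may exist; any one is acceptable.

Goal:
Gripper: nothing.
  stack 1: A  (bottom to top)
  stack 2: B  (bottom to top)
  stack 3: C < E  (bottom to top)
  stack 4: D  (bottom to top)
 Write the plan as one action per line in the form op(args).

unstack(C, A)
putdown(C)
unstack(A, E)
putdown(A)
pickup(E)
stack(E, C)

step 1 (unstack(C, A)): towers=[B; D; E/A] holding=C
step 2 (putdown(C)): towers=[B; C; D; E/A] holding=-
step 3 (unstack(A, E)): towers=[B; C; D; E] holding=A
step 4 (putdown(A)): towers=[A; B; C; D; E] holding=-
step 5 (pickup(E)): towers=[A; B; C; D] holding=E
step 6 (stack(E, C)): towers=[A; B; C/E; D] holding=-
goal check: towers=[A; B; C/E; D] holding=- — reached (length 6, optimal by BFS)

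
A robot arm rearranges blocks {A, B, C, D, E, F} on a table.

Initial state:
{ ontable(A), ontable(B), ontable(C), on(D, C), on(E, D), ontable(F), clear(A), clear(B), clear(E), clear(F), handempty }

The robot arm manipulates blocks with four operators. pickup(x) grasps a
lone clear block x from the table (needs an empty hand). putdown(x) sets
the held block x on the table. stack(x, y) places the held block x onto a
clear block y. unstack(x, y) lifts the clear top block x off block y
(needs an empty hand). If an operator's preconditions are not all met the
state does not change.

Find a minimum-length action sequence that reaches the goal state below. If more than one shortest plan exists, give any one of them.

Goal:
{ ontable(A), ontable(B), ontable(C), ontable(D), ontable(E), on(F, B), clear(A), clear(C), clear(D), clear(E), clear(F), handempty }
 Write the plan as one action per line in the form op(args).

step 1 (pickup(F)): towers=[A; B; C/D/E] holding=F
step 2 (stack(F, B)): towers=[A; B/F; C/D/E] holding=-
step 3 (unstack(E, D)): towers=[A; B/F; C/D] holding=E
step 4 (putdown(E)): towers=[A; B/F; C/D; E] holding=-
step 5 (unstack(D, C)): towers=[A; B/F; C; E] holding=D
step 6 (putdown(D)): towers=[A; B/F; C; D; E] holding=-
goal check: towers=[A; B/F; C; D; E] holding=- — reached (length 6, optimal by BFS)

pickup(F)
stack(F, B)
unstack(E, D)
putdown(E)
unstack(D, C)
putdown(D)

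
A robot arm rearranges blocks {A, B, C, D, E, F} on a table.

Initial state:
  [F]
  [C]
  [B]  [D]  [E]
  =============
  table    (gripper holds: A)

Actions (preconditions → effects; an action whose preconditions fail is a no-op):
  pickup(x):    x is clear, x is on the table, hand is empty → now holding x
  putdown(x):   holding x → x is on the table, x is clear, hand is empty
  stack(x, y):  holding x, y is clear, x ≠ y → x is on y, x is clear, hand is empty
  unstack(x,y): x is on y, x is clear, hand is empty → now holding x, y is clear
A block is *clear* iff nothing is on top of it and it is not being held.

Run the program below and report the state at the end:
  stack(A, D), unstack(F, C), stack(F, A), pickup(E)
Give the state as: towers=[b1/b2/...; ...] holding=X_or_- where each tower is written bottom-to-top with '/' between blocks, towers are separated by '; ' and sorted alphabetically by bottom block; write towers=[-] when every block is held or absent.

step 1 (stack(A, D)): towers=[B/C/F; D/A; E] holding=-
step 2 (unstack(F, C)): towers=[B/C; D/A; E] holding=F
step 3 (stack(F, A)): towers=[B/C; D/A/F; E] holding=-
step 4 (pickup(E)): towers=[B/C; D/A/F] holding=E

towers=[B/C; D/A/F] holding=E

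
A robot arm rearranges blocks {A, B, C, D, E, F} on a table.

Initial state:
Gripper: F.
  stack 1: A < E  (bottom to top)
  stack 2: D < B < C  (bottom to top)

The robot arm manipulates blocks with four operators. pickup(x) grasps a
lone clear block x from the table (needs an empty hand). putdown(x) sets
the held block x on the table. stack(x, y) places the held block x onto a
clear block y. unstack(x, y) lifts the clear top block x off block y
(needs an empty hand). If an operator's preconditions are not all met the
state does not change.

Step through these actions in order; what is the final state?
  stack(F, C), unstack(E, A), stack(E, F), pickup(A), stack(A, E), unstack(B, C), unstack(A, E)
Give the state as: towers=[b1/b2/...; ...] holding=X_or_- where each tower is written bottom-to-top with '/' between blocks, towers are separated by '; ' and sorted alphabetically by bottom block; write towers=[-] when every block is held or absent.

towers=[D/B/C/F/E] holding=A

step 1 (stack(F, C)): towers=[A/E; D/B/C/F] holding=-
step 2 (unstack(E, A)): towers=[A; D/B/C/F] holding=E
step 3 (stack(E, F)): towers=[A; D/B/C/F/E] holding=-
step 4 (pickup(A)): towers=[D/B/C/F/E] holding=A
step 5 (stack(A, E)): towers=[D/B/C/F/E/A] holding=-
step 6 (unstack(B, C)) [no-op]: towers=[D/B/C/F/E/A] holding=-
step 7 (unstack(A, E)): towers=[D/B/C/F/E] holding=A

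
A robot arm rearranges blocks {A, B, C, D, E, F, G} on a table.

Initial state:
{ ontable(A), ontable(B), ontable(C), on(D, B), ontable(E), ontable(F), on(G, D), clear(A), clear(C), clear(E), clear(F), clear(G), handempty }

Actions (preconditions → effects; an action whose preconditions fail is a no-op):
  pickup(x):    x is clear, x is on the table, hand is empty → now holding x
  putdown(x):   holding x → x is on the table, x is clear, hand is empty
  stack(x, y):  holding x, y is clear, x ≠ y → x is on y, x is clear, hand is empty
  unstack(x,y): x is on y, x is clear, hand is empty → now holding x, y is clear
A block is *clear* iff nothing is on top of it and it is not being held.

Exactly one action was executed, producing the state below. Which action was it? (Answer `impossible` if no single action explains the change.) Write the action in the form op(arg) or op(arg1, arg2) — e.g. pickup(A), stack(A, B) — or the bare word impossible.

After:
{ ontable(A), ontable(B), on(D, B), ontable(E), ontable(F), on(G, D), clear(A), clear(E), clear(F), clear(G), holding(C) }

pickup(C)

target: towers=[A; B/D/G; E; F] holding=C
         pickup(F) → towers=[A; B/D/G; C; E] holding=F
     unstack(G, D) → towers=[A; B/D; C; E; F] holding=G
         pickup(A) → towers=[B/D/G; C; E; F] holding=A
         pickup(E) → towers=[A; B/D/G; C; F] holding=E
         pickup(C) → towers=[A; B/D/G; E; F] holding=C  ← match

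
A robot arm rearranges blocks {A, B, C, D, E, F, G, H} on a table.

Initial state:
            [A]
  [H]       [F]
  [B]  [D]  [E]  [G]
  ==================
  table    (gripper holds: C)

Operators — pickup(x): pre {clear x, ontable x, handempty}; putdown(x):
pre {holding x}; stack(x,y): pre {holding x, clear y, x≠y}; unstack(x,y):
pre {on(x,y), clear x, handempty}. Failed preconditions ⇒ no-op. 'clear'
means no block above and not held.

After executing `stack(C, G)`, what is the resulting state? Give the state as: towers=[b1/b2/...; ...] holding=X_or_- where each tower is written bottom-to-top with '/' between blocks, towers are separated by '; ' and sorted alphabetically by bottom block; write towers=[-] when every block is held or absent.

towers=[B/H; D; E/F/A; G/C] holding=-

before: towers=[B/H; D; E/F/A; G] holding=C
pre[stack(C, G)]: holding(C) yes, clear(G) yes, C≠G yes
all met → apply stack(C, G)
after:  towers=[B/H; D; E/F/A; G/C] holding=-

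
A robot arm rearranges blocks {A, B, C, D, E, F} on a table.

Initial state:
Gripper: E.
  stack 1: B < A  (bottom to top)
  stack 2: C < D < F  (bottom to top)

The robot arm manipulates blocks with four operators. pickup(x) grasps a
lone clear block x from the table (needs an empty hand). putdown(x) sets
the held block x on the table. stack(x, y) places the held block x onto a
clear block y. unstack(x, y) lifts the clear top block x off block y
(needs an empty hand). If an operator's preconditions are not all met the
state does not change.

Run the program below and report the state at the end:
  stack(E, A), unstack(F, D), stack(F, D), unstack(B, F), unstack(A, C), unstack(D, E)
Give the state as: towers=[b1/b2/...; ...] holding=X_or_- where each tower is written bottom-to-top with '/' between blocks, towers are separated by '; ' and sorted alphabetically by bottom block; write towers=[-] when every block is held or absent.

step 1 (stack(E, A)): towers=[B/A/E; C/D/F] holding=-
step 2 (unstack(F, D)): towers=[B/A/E; C/D] holding=F
step 3 (stack(F, D)): towers=[B/A/E; C/D/F] holding=-
step 4 (unstack(B, F)) [no-op]: towers=[B/A/E; C/D/F] holding=-
step 5 (unstack(A, C)) [no-op]: towers=[B/A/E; C/D/F] holding=-
step 6 (unstack(D, E)) [no-op]: towers=[B/A/E; C/D/F] holding=-

towers=[B/A/E; C/D/F] holding=-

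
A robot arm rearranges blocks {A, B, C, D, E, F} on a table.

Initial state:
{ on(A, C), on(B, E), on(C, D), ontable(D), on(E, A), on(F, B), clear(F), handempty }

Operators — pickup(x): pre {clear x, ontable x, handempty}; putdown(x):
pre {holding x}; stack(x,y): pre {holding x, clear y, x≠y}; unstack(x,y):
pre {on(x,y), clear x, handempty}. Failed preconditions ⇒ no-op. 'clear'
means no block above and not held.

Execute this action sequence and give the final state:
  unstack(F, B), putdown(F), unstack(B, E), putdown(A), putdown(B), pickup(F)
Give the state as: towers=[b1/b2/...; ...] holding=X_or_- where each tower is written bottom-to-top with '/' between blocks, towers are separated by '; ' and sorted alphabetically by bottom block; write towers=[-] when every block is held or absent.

step 1 (unstack(F, B)): towers=[D/C/A/E/B] holding=F
step 2 (putdown(F)): towers=[D/C/A/E/B; F] holding=-
step 3 (unstack(B, E)): towers=[D/C/A/E; F] holding=B
step 4 (putdown(A)) [no-op]: towers=[D/C/A/E; F] holding=B
step 5 (putdown(B)): towers=[B; D/C/A/E; F] holding=-
step 6 (pickup(F)): towers=[B; D/C/A/E] holding=F

towers=[B; D/C/A/E] holding=F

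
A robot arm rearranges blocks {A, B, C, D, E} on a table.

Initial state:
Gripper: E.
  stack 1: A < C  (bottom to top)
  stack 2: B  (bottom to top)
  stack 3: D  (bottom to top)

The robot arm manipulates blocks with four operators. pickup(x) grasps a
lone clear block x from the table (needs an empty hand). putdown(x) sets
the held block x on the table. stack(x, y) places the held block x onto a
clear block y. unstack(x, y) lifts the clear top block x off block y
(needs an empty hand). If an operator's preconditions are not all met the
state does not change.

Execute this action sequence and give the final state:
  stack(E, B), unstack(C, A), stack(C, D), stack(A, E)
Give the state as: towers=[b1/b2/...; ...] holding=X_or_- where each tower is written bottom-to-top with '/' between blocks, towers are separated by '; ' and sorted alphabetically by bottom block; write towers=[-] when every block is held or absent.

towers=[A; B/E; D/C] holding=-

step 1 (stack(E, B)): towers=[A/C; B/E; D] holding=-
step 2 (unstack(C, A)): towers=[A; B/E; D] holding=C
step 3 (stack(C, D)): towers=[A; B/E; D/C] holding=-
step 4 (stack(A, E)) [no-op]: towers=[A; B/E; D/C] holding=-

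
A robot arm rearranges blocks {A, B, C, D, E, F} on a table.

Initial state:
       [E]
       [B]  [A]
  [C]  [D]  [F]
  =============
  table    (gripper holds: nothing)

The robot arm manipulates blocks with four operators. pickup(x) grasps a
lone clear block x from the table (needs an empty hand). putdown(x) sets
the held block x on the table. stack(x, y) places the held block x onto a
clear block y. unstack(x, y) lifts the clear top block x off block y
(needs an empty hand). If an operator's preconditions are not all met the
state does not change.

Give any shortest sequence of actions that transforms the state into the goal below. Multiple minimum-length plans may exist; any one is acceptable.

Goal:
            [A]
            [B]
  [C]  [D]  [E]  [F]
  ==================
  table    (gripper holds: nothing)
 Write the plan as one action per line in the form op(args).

unstack(E, B)
putdown(E)
unstack(B, D)
stack(B, E)
unstack(A, F)
stack(A, B)

step 1 (unstack(E, B)): towers=[C; D/B; F/A] holding=E
step 2 (putdown(E)): towers=[C; D/B; E; F/A] holding=-
step 3 (unstack(B, D)): towers=[C; D; E; F/A] holding=B
step 4 (stack(B, E)): towers=[C; D; E/B; F/A] holding=-
step 5 (unstack(A, F)): towers=[C; D; E/B; F] holding=A
step 6 (stack(A, B)): towers=[C; D; E/B/A; F] holding=-
goal check: towers=[C; D; E/B/A; F] holding=- — reached (length 6, optimal by BFS)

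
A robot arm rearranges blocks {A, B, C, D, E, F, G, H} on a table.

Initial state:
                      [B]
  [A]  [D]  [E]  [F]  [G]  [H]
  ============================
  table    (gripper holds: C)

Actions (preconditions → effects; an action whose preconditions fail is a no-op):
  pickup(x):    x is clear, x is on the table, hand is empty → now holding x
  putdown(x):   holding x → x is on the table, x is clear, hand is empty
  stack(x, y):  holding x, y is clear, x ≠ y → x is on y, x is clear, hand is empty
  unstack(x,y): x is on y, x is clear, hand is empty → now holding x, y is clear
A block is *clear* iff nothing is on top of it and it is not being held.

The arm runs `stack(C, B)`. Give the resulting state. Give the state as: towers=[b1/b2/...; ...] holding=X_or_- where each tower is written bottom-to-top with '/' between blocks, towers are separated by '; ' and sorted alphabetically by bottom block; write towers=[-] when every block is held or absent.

before: towers=[A; D; E; F; G/B; H] holding=C
pre[stack(C, B)]: holding(C) ✓, clear(B) ✓, C≠B ✓
all met → apply stack(C, B)
after:  towers=[A; D; E; F; G/B/C; H] holding=-

towers=[A; D; E; F; G/B/C; H] holding=-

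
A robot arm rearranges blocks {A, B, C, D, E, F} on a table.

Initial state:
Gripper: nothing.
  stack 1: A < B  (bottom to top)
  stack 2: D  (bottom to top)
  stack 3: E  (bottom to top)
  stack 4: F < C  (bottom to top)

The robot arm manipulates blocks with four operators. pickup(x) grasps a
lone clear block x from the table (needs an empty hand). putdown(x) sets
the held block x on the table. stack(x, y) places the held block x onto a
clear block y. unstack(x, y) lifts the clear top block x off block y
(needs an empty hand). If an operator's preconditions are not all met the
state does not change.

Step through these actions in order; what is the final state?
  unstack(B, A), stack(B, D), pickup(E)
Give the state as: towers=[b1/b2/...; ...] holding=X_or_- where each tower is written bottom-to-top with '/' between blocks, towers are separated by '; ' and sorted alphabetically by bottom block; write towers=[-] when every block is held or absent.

towers=[A; D/B; F/C] holding=E

step 1 (unstack(B, A)): towers=[A; D; E; F/C] holding=B
step 2 (stack(B, D)): towers=[A; D/B; E; F/C] holding=-
step 3 (pickup(E)): towers=[A; D/B; F/C] holding=E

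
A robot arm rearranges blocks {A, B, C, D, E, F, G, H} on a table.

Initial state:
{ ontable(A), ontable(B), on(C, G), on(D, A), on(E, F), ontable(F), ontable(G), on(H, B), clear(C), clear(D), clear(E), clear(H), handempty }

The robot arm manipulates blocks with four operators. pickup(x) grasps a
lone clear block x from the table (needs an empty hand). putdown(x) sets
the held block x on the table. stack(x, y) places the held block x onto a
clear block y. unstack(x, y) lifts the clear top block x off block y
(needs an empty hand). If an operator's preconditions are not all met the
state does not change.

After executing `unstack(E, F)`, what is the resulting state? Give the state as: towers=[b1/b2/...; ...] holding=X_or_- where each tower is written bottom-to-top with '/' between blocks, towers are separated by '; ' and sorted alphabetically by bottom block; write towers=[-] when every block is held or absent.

before: towers=[A/D; B/H; F/E; G/C] holding=-
pre[unstack(E, F)]: on(E,F) yes, clear(E) yes, handempty yes
all met → apply unstack(E, F)
after:  towers=[A/D; B/H; F; G/C] holding=E

towers=[A/D; B/H; F; G/C] holding=E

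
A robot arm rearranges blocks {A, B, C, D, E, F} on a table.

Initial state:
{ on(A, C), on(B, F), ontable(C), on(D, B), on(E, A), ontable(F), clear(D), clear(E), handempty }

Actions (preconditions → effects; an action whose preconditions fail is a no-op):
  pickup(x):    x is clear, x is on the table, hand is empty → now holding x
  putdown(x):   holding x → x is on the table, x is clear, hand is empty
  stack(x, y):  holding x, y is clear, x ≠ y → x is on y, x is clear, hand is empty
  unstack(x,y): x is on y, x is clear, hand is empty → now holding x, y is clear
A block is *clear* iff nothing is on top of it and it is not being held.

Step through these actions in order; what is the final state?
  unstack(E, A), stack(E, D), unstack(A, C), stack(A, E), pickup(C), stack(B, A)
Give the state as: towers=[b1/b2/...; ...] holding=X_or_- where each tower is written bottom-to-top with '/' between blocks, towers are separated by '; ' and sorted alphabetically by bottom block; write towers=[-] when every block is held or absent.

towers=[F/B/D/E/A] holding=C

step 1 (unstack(E, A)): towers=[C/A; F/B/D] holding=E
step 2 (stack(E, D)): towers=[C/A; F/B/D/E] holding=-
step 3 (unstack(A, C)): towers=[C; F/B/D/E] holding=A
step 4 (stack(A, E)): towers=[C; F/B/D/E/A] holding=-
step 5 (pickup(C)): towers=[F/B/D/E/A] holding=C
step 6 (stack(B, A)) [no-op]: towers=[F/B/D/E/A] holding=C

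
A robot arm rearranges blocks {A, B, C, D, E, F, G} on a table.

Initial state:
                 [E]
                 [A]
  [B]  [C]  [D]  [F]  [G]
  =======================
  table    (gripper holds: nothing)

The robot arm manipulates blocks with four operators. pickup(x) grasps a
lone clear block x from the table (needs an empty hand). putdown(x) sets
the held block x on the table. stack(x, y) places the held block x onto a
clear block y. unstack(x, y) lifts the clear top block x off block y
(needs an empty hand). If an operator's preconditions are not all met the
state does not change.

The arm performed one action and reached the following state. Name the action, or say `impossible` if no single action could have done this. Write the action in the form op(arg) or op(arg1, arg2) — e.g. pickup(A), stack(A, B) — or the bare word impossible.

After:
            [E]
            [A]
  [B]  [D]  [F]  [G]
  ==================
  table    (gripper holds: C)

pickup(C)

target: towers=[B; D; F/A/E; G] holding=C
         pickup(B) → towers=[C; D; F/A/E; G] holding=B
         pickup(G) → towers=[B; C; D; F/A/E] holding=G
         pickup(D) → towers=[B; C; F/A/E; G] holding=D
     unstack(E, A) → towers=[B; C; D; F/A; G] holding=E
         pickup(C) → towers=[B; D; F/A/E; G] holding=C  ← match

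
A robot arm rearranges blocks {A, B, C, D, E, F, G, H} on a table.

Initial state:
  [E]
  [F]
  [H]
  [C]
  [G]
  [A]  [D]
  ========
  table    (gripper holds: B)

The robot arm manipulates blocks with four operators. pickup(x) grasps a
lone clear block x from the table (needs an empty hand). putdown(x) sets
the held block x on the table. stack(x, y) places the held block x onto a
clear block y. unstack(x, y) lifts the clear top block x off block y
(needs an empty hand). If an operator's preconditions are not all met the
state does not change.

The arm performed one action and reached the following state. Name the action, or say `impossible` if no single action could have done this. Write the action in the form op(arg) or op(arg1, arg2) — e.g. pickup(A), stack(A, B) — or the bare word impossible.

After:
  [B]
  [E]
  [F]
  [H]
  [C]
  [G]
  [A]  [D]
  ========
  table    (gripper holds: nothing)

stack(B, E)

target: towers=[A/G/C/H/F/E/B; D] holding=-
        putdown(B) → towers=[A/G/C/H/F/E; B; D] holding=-
       stack(B, E) → towers=[A/G/C/H/F/E/B; D] holding=-  ← match
       stack(B, D) → towers=[A/G/C/H/F/E; D/B] holding=-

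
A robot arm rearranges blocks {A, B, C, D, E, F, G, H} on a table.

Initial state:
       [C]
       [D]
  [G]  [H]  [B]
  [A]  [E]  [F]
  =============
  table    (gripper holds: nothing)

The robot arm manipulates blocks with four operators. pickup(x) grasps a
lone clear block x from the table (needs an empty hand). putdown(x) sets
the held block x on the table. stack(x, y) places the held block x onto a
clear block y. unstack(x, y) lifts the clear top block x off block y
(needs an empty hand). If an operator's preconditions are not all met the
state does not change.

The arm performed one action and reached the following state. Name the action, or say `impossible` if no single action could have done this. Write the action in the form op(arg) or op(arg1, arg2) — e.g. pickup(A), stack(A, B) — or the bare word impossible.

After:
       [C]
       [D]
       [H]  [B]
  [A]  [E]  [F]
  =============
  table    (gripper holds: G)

unstack(G, A)

target: towers=[A; E/H/D/C; F/B] holding=G
     unstack(G, A) → towers=[A; E/H/D/C; F/B] holding=G  ← match
     unstack(B, F) → towers=[A/G; E/H/D/C; F] holding=B
     unstack(C, D) → towers=[A/G; E/H/D; F/B] holding=C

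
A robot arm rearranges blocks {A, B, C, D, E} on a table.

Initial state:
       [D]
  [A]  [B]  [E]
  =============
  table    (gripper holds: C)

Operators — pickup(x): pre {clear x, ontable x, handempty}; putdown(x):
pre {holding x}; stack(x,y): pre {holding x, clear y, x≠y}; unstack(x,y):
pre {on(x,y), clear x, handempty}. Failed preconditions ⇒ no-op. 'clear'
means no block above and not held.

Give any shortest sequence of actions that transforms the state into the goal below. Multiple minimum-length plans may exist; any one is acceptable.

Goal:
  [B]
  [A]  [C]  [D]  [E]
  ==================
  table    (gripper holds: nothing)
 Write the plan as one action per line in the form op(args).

putdown(C)
unstack(D, B)
putdown(D)
pickup(B)
stack(B, A)

step 1 (putdown(C)): towers=[A; B/D; C; E] holding=-
step 2 (unstack(D, B)): towers=[A; B; C; E] holding=D
step 3 (putdown(D)): towers=[A; B; C; D; E] holding=-
step 4 (pickup(B)): towers=[A; C; D; E] holding=B
step 5 (stack(B, A)): towers=[A/B; C; D; E] holding=-
goal check: towers=[A/B; C; D; E] holding=- — reached (length 5, optimal by BFS)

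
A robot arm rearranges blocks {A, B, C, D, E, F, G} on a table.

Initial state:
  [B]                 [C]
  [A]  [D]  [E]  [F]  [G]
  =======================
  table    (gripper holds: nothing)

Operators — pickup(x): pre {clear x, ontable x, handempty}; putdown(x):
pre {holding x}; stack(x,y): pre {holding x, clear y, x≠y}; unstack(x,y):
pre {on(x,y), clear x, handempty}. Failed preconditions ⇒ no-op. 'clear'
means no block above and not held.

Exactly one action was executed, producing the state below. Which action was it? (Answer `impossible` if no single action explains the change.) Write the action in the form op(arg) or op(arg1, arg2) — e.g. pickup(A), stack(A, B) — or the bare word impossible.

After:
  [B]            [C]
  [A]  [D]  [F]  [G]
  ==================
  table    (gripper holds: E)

pickup(E)

target: towers=[A/B; D; F; G/C] holding=E
     unstack(B, A) → towers=[A; D; E; F; G/C] holding=B
         pickup(F) → towers=[A/B; D; E; G/C] holding=F
         pickup(D) → towers=[A/B; E; F; G/C] holding=D
         pickup(E) → towers=[A/B; D; F; G/C] holding=E  ← match
     unstack(C, G) → towers=[A/B; D; E; F; G] holding=C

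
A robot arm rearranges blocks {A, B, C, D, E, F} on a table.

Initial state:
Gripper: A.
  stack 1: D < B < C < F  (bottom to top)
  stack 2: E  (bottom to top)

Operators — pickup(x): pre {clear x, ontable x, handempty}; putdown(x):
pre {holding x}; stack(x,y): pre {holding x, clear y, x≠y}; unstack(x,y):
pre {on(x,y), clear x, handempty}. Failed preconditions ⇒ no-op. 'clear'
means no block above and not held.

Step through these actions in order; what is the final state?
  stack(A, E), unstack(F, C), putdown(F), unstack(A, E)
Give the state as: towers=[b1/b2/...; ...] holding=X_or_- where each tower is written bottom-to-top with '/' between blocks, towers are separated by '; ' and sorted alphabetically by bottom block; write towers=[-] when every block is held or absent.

towers=[D/B/C; E; F] holding=A

step 1 (stack(A, E)): towers=[D/B/C/F; E/A] holding=-
step 2 (unstack(F, C)): towers=[D/B/C; E/A] holding=F
step 3 (putdown(F)): towers=[D/B/C; E/A; F] holding=-
step 4 (unstack(A, E)): towers=[D/B/C; E; F] holding=A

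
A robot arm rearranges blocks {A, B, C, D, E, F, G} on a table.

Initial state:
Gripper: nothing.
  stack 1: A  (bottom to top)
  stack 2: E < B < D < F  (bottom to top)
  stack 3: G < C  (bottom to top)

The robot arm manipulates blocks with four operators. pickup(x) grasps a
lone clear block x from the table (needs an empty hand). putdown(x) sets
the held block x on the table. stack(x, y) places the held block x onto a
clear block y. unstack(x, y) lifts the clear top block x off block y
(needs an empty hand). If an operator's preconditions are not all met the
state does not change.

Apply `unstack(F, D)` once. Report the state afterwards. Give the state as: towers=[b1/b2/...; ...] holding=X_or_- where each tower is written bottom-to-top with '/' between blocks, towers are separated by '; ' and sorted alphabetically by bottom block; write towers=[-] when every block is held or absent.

before: towers=[A; E/B/D/F; G/C] holding=-
pre[unstack(F, D)]: on(F,D) yes, clear(F) yes, handempty yes
all met → apply unstack(F, D)
after:  towers=[A; E/B/D; G/C] holding=F

towers=[A; E/B/D; G/C] holding=F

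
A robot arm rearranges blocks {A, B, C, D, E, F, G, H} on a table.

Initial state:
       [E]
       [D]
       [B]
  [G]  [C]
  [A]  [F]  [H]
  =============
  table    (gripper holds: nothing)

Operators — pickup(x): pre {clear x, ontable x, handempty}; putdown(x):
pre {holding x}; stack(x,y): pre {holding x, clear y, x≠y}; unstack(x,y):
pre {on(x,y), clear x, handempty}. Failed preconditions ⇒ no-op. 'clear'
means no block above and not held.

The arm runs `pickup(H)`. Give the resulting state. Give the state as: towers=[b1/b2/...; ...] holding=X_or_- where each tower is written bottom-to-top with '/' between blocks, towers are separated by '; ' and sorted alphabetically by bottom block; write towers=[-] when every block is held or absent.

before: towers=[A/G; F/C/B/D/E; H] holding=-
pre[pickup(H)]: clear(H) ok, ontable(H) ok, handempty ok
all met → apply pickup(H)
after:  towers=[A/G; F/C/B/D/E] holding=H

towers=[A/G; F/C/B/D/E] holding=H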